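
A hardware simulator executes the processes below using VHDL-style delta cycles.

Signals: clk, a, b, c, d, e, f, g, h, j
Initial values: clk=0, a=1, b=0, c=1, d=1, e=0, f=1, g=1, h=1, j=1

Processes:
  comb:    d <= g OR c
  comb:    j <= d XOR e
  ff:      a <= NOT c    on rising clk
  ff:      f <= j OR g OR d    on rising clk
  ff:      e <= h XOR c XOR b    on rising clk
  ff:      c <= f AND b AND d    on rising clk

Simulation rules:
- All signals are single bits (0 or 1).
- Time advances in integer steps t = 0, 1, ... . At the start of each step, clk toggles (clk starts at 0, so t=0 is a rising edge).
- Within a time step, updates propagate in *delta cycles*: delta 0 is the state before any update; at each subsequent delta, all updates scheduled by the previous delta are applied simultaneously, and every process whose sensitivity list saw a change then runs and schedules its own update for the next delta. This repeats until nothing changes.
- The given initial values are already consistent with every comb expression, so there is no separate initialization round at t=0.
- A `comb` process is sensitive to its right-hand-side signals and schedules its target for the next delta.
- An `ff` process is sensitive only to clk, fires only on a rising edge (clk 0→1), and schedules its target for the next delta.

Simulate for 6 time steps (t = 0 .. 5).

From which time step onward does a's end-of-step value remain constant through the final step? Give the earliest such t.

2

t0.Δ0 f=1 j=1 e=0 clk=0 b=0 d=1 a=1 h=1 c=1 g=1
t0.Δ1 f=1 j=1 e=0 clk=1 b=0 d=1 a=1 h=1 c=1 g=1
t0.Δ2 f=1 j=1 e=0 clk=1 b=0 d=1 a=0 h=1 c=0 g=1
t1.Δ0 f=1 j=1 e=0 clk=1 b=0 d=1 a=0 h=1 c=0 g=1
t1.Δ1 f=1 j=1 e=0 clk=0 b=0 d=1 a=0 h=1 c=0 g=1
t2.Δ0 f=1 j=1 e=0 clk=0 b=0 d=1 a=0 h=1 c=0 g=1
t2.Δ1 f=1 j=1 e=0 clk=1 b=0 d=1 a=0 h=1 c=0 g=1
t2.Δ2 f=1 j=1 e=1 clk=1 b=0 d=1 a=1 h=1 c=0 g=1
t2.Δ3 f=1 j=0 e=1 clk=1 b=0 d=1 a=1 h=1 c=0 g=1
t3.Δ0 f=1 j=0 e=1 clk=1 b=0 d=1 a=1 h=1 c=0 g=1
t3.Δ1 f=1 j=0 e=1 clk=0 b=0 d=1 a=1 h=1 c=0 g=1
t4.Δ0 f=1 j=0 e=1 clk=0 b=0 d=1 a=1 h=1 c=0 g=1
t4.Δ1 f=1 j=0 e=1 clk=1 b=0 d=1 a=1 h=1 c=0 g=1
t5.Δ0 f=1 j=0 e=1 clk=1 b=0 d=1 a=1 h=1 c=0 g=1
t5.Δ1 f=1 j=0 e=1 clk=0 b=0 d=1 a=1 h=1 c=0 g=1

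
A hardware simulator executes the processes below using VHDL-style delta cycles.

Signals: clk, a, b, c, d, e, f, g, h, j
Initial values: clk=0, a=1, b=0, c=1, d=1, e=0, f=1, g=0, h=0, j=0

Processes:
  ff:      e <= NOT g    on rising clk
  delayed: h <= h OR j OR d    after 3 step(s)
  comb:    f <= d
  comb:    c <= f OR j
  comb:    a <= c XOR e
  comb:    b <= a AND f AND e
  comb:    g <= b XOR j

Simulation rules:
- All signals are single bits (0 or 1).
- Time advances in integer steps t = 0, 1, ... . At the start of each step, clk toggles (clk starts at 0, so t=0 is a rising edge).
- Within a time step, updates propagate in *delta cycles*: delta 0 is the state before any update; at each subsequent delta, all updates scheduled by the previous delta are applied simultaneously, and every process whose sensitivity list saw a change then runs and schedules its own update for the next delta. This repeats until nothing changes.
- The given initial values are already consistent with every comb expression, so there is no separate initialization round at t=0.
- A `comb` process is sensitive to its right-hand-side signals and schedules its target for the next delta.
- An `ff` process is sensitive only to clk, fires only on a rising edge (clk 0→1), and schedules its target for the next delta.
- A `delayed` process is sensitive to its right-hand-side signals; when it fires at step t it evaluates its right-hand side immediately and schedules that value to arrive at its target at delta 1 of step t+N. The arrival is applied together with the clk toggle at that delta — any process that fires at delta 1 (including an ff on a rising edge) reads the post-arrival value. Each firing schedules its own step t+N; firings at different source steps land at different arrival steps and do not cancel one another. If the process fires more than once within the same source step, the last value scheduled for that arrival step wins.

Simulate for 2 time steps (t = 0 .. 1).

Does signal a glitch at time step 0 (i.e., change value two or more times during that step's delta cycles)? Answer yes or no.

[bits: a,h,j,d,f,b,c,g,clk,e]
t=0: Δ0=1001101000 Δ1=1001101010 Δ2=1001101011 Δ3=0001111011 Δ4=0001101111 Δ5=0001101011 | 5Δ
t=1: Δ0=0001101011 Δ1=0001101001 | 1Δ

no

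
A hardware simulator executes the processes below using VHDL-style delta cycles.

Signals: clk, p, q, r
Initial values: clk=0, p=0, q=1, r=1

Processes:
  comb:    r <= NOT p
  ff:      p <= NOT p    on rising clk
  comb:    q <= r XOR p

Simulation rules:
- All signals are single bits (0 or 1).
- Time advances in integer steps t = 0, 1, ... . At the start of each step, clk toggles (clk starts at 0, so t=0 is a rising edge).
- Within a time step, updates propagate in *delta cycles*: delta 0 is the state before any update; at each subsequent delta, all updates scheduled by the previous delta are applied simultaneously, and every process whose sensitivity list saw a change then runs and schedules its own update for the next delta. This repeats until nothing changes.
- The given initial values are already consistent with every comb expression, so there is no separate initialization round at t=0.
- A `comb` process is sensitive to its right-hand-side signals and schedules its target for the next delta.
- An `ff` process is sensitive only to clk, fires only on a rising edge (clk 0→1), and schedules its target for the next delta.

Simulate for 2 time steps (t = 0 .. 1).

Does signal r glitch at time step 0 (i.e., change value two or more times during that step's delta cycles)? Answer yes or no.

[bits: q,p,clk,r]
t=0: Δ0=1001 Δ1=1011 Δ2=1111 Δ3=0110 Δ4=1110 | 4Δ
t=1: Δ0=1110 Δ1=1100 | 1Δ

no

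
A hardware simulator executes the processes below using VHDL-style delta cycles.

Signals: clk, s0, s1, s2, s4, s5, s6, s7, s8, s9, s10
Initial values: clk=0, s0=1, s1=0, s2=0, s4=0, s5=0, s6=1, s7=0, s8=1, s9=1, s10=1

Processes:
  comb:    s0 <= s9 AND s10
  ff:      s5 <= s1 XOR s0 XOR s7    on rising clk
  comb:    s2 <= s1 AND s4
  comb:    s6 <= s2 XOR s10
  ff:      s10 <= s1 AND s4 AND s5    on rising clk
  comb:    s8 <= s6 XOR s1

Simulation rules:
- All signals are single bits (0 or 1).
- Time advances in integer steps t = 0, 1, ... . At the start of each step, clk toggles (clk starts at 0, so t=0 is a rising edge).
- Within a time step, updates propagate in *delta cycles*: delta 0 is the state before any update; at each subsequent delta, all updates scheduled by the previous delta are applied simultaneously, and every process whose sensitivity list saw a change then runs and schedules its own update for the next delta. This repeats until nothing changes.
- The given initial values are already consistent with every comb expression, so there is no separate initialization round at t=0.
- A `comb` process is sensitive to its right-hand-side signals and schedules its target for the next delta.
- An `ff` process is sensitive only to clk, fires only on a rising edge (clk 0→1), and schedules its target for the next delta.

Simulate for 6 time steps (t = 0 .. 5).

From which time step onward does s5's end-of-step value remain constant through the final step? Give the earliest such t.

2

[bits: s7,clk,s10,s5,s8,s6,s4,s0,s1,s2,s9]
t=0: Δ0=00101101001 Δ1=01101101001 Δ2=01011101001 Δ3=01011000001 Δ4=01010000001 | 4Δ
t=1: Δ0=01010000001 Δ1=00010000001 | 1Δ
t=2: Δ0=00010000001 Δ1=01010000001 Δ2=01000000001 | 2Δ
t=3: Δ0=01000000001 Δ1=00000000001 | 1Δ
t=4: Δ0=00000000001 Δ1=01000000001 | 1Δ
t=5: Δ0=01000000001 Δ1=00000000001 | 1Δ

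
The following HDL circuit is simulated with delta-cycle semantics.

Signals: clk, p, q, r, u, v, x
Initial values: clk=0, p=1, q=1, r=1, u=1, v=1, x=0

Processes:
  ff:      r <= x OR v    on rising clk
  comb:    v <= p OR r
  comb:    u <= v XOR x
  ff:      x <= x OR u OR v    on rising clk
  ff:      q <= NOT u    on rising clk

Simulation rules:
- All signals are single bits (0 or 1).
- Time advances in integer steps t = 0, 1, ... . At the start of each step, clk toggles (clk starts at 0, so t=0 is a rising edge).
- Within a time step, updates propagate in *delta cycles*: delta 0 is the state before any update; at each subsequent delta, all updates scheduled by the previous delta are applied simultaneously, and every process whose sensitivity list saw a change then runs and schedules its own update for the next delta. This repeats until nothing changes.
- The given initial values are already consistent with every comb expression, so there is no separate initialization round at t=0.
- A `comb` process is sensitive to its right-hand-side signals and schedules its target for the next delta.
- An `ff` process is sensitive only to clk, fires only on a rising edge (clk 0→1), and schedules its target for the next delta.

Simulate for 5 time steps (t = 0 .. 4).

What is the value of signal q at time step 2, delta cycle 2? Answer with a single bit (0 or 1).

t=0 Δ0: v=1 p=1 u=1 q=1 x=0 clk=0 r=1
  Δ1: clk:0→1
  Δ2: q:1→0, x:0→1
  Δ3: u:1→0
  (3Δ to stable)
t=1 Δ0: v=1 p=1 u=0 q=0 x=1 clk=1 r=1
  Δ1: clk:1→0
  (1Δ to stable)
t=2 Δ0: v=1 p=1 u=0 q=0 x=1 clk=0 r=1
  Δ1: clk:0→1
  Δ2: q:0→1
  (2Δ to stable)
t=3 Δ0: v=1 p=1 u=0 q=1 x=1 clk=1 r=1
  Δ1: clk:1→0
  (1Δ to stable)
t=4 Δ0: v=1 p=1 u=0 q=1 x=1 clk=0 r=1
  Δ1: clk:0→1
  (1Δ to stable)

1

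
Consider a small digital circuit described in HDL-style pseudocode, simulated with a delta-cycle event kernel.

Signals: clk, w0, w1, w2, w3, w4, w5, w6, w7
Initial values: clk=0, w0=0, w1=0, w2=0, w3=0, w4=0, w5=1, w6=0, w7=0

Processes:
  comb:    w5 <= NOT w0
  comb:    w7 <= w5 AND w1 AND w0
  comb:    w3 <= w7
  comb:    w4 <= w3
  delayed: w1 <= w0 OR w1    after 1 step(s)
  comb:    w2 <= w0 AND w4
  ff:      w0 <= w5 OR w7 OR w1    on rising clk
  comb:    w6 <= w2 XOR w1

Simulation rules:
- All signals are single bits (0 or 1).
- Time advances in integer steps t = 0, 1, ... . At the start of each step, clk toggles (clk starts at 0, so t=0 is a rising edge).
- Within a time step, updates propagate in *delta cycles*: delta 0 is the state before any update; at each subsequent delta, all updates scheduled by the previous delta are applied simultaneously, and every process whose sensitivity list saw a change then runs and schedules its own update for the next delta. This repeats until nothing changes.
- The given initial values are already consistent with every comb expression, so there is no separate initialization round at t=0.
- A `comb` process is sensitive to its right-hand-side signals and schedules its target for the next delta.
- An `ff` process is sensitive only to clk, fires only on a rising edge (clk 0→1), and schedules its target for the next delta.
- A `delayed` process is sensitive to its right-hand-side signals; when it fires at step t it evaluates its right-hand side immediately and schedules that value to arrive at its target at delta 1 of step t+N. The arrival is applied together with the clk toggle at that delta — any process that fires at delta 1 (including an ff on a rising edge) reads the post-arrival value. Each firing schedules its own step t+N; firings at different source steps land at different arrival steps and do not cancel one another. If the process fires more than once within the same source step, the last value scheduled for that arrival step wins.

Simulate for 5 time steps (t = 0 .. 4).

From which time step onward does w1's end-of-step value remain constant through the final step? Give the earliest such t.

1

t0.Δ0 w4=0 w1=0 w6=0 w0=0 w5=1 w2=0 w7=0 w3=0 clk=0
t0.Δ1 w4=0 w1=0 w6=0 w0=0 w5=1 w2=0 w7=0 w3=0 clk=1
t0.Δ2 w4=0 w1=0 w6=0 w0=1 w5=1 w2=0 w7=0 w3=0 clk=1
t0.Δ3 w4=0 w1=0 w6=0 w0=1 w5=0 w2=0 w7=0 w3=0 clk=1
t1.Δ0 w4=0 w1=0 w6=0 w0=1 w5=0 w2=0 w7=0 w3=0 clk=1
t1.Δ1 w4=0 w1=1 w6=0 w0=1 w5=0 w2=0 w7=0 w3=0 clk=0
t1.Δ2 w4=0 w1=1 w6=1 w0=1 w5=0 w2=0 w7=0 w3=0 clk=0
t2.Δ0 w4=0 w1=1 w6=1 w0=1 w5=0 w2=0 w7=0 w3=0 clk=0
t2.Δ1 w4=0 w1=1 w6=1 w0=1 w5=0 w2=0 w7=0 w3=0 clk=1
t3.Δ0 w4=0 w1=1 w6=1 w0=1 w5=0 w2=0 w7=0 w3=0 clk=1
t3.Δ1 w4=0 w1=1 w6=1 w0=1 w5=0 w2=0 w7=0 w3=0 clk=0
t4.Δ0 w4=0 w1=1 w6=1 w0=1 w5=0 w2=0 w7=0 w3=0 clk=0
t4.Δ1 w4=0 w1=1 w6=1 w0=1 w5=0 w2=0 w7=0 w3=0 clk=1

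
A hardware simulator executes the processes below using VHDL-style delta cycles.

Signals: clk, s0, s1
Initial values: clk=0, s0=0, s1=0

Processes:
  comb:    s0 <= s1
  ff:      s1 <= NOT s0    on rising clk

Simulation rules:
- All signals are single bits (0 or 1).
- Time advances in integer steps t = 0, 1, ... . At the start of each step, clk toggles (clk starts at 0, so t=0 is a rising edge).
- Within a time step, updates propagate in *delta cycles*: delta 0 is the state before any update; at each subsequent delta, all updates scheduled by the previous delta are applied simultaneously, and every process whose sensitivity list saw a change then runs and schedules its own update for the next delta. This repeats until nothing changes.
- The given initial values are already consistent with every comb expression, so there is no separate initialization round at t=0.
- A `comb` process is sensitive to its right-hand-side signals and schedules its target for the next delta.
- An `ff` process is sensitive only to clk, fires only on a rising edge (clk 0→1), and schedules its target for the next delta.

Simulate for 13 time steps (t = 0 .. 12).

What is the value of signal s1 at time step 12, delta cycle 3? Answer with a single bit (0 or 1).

[bits: s0,s1,clk]
t=0: Δ0=000 Δ1=001 Δ2=011 Δ3=111 | 3Δ
t=1: Δ0=111 Δ1=110 | 1Δ
t=2: Δ0=110 Δ1=111 Δ2=101 Δ3=001 | 3Δ
t=3: Δ0=001 Δ1=000 | 1Δ
t=4: Δ0=000 Δ1=001 Δ2=011 Δ3=111 | 3Δ
t=5: Δ0=111 Δ1=110 | 1Δ
t=6: Δ0=110 Δ1=111 Δ2=101 Δ3=001 | 3Δ
t=7: Δ0=001 Δ1=000 | 1Δ
t=8: Δ0=000 Δ1=001 Δ2=011 Δ3=111 | 3Δ
t=9: Δ0=111 Δ1=110 | 1Δ
t=10: Δ0=110 Δ1=111 Δ2=101 Δ3=001 | 3Δ
t=11: Δ0=001 Δ1=000 | 1Δ
t=12: Δ0=000 Δ1=001 Δ2=011 Δ3=111 | 3Δ

1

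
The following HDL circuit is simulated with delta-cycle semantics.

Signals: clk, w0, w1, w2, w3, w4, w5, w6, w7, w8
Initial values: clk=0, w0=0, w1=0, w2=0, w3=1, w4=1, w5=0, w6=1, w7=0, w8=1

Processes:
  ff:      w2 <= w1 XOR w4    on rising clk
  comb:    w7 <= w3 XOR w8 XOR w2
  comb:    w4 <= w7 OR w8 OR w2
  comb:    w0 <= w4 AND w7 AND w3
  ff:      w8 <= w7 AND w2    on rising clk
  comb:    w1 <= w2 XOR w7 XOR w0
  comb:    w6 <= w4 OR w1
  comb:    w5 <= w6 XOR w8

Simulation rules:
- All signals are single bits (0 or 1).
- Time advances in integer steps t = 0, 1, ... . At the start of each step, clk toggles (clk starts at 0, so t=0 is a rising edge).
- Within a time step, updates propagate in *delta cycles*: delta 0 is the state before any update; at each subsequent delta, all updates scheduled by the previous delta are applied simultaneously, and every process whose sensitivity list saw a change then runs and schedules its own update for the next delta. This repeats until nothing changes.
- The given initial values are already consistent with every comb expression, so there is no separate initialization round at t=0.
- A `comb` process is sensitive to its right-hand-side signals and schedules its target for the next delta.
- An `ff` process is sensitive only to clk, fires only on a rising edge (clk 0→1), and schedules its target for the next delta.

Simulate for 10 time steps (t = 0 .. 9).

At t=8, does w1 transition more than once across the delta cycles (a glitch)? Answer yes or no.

t0.Δ0 w3=1 clk=0 w8=1 w1=0 w0=0 w7=0 w6=1 w4=1 w2=0 w5=0
t0.Δ1 w3=1 clk=1 w8=1 w1=0 w0=0 w7=0 w6=1 w4=1 w2=0 w5=0
t0.Δ2 w3=1 clk=1 w8=0 w1=0 w0=0 w7=0 w6=1 w4=1 w2=1 w5=0
t0.Δ3 w3=1 clk=1 w8=0 w1=1 w0=0 w7=0 w6=1 w4=1 w2=1 w5=1
t1.Δ0 w3=1 clk=1 w8=0 w1=1 w0=0 w7=0 w6=1 w4=1 w2=1 w5=1
t1.Δ1 w3=1 clk=0 w8=0 w1=1 w0=0 w7=0 w6=1 w4=1 w2=1 w5=1
t2.Δ0 w3=1 clk=0 w8=0 w1=1 w0=0 w7=0 w6=1 w4=1 w2=1 w5=1
t2.Δ1 w3=1 clk=1 w8=0 w1=1 w0=0 w7=0 w6=1 w4=1 w2=1 w5=1
t2.Δ2 w3=1 clk=1 w8=0 w1=1 w0=0 w7=0 w6=1 w4=1 w2=0 w5=1
t2.Δ3 w3=1 clk=1 w8=0 w1=0 w0=0 w7=1 w6=1 w4=0 w2=0 w5=1
t2.Δ4 w3=1 clk=1 w8=0 w1=1 w0=0 w7=1 w6=0 w4=1 w2=0 w5=1
t2.Δ5 w3=1 clk=1 w8=0 w1=1 w0=1 w7=1 w6=1 w4=1 w2=0 w5=0
t2.Δ6 w3=1 clk=1 w8=0 w1=0 w0=1 w7=1 w6=1 w4=1 w2=0 w5=1
t3.Δ0 w3=1 clk=1 w8=0 w1=0 w0=1 w7=1 w6=1 w4=1 w2=0 w5=1
t3.Δ1 w3=1 clk=0 w8=0 w1=0 w0=1 w7=1 w6=1 w4=1 w2=0 w5=1
t4.Δ0 w3=1 clk=0 w8=0 w1=0 w0=1 w7=1 w6=1 w4=1 w2=0 w5=1
t4.Δ1 w3=1 clk=1 w8=0 w1=0 w0=1 w7=1 w6=1 w4=1 w2=0 w5=1
t4.Δ2 w3=1 clk=1 w8=0 w1=0 w0=1 w7=1 w6=1 w4=1 w2=1 w5=1
t4.Δ3 w3=1 clk=1 w8=0 w1=1 w0=1 w7=0 w6=1 w4=1 w2=1 w5=1
t4.Δ4 w3=1 clk=1 w8=0 w1=0 w0=0 w7=0 w6=1 w4=1 w2=1 w5=1
t4.Δ5 w3=1 clk=1 w8=0 w1=1 w0=0 w7=0 w6=1 w4=1 w2=1 w5=1
t5.Δ0 w3=1 clk=1 w8=0 w1=1 w0=0 w7=0 w6=1 w4=1 w2=1 w5=1
t5.Δ1 w3=1 clk=0 w8=0 w1=1 w0=0 w7=0 w6=1 w4=1 w2=1 w5=1
t6.Δ0 w3=1 clk=0 w8=0 w1=1 w0=0 w7=0 w6=1 w4=1 w2=1 w5=1
t6.Δ1 w3=1 clk=1 w8=0 w1=1 w0=0 w7=0 w6=1 w4=1 w2=1 w5=1
t6.Δ2 w3=1 clk=1 w8=0 w1=1 w0=0 w7=0 w6=1 w4=1 w2=0 w5=1
t6.Δ3 w3=1 clk=1 w8=0 w1=0 w0=0 w7=1 w6=1 w4=0 w2=0 w5=1
t6.Δ4 w3=1 clk=1 w8=0 w1=1 w0=0 w7=1 w6=0 w4=1 w2=0 w5=1
t6.Δ5 w3=1 clk=1 w8=0 w1=1 w0=1 w7=1 w6=1 w4=1 w2=0 w5=0
t6.Δ6 w3=1 clk=1 w8=0 w1=0 w0=1 w7=1 w6=1 w4=1 w2=0 w5=1
t7.Δ0 w3=1 clk=1 w8=0 w1=0 w0=1 w7=1 w6=1 w4=1 w2=0 w5=1
t7.Δ1 w3=1 clk=0 w8=0 w1=0 w0=1 w7=1 w6=1 w4=1 w2=0 w5=1
t8.Δ0 w3=1 clk=0 w8=0 w1=0 w0=1 w7=1 w6=1 w4=1 w2=0 w5=1
t8.Δ1 w3=1 clk=1 w8=0 w1=0 w0=1 w7=1 w6=1 w4=1 w2=0 w5=1
t8.Δ2 w3=1 clk=1 w8=0 w1=0 w0=1 w7=1 w6=1 w4=1 w2=1 w5=1
t8.Δ3 w3=1 clk=1 w8=0 w1=1 w0=1 w7=0 w6=1 w4=1 w2=1 w5=1
t8.Δ4 w3=1 clk=1 w8=0 w1=0 w0=0 w7=0 w6=1 w4=1 w2=1 w5=1
t8.Δ5 w3=1 clk=1 w8=0 w1=1 w0=0 w7=0 w6=1 w4=1 w2=1 w5=1
t9.Δ0 w3=1 clk=1 w8=0 w1=1 w0=0 w7=0 w6=1 w4=1 w2=1 w5=1
t9.Δ1 w3=1 clk=0 w8=0 w1=1 w0=0 w7=0 w6=1 w4=1 w2=1 w5=1

yes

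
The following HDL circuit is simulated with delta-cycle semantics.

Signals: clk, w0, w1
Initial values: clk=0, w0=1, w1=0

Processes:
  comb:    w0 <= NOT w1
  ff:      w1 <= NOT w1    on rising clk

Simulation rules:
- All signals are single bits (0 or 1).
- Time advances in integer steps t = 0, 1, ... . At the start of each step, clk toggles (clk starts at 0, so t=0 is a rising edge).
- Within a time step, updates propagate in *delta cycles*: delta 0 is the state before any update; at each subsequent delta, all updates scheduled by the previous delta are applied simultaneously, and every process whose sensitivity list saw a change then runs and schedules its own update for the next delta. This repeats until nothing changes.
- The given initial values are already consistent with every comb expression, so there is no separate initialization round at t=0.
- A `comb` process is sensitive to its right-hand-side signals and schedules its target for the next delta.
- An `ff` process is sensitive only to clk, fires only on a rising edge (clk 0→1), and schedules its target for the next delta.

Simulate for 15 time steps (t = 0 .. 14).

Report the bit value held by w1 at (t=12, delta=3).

t0.Δ0 w1=0 w0=1 clk=0
t0.Δ1 w1=0 w0=1 clk=1
t0.Δ2 w1=1 w0=1 clk=1
t0.Δ3 w1=1 w0=0 clk=1
t1.Δ0 w1=1 w0=0 clk=1
t1.Δ1 w1=1 w0=0 clk=0
t2.Δ0 w1=1 w0=0 clk=0
t2.Δ1 w1=1 w0=0 clk=1
t2.Δ2 w1=0 w0=0 clk=1
t2.Δ3 w1=0 w0=1 clk=1
t3.Δ0 w1=0 w0=1 clk=1
t3.Δ1 w1=0 w0=1 clk=0
t4.Δ0 w1=0 w0=1 clk=0
t4.Δ1 w1=0 w0=1 clk=1
t4.Δ2 w1=1 w0=1 clk=1
t4.Δ3 w1=1 w0=0 clk=1
t5.Δ0 w1=1 w0=0 clk=1
t5.Δ1 w1=1 w0=0 clk=0
t6.Δ0 w1=1 w0=0 clk=0
t6.Δ1 w1=1 w0=0 clk=1
t6.Δ2 w1=0 w0=0 clk=1
t6.Δ3 w1=0 w0=1 clk=1
t7.Δ0 w1=0 w0=1 clk=1
t7.Δ1 w1=0 w0=1 clk=0
t8.Δ0 w1=0 w0=1 clk=0
t8.Δ1 w1=0 w0=1 clk=1
t8.Δ2 w1=1 w0=1 clk=1
t8.Δ3 w1=1 w0=0 clk=1
t9.Δ0 w1=1 w0=0 clk=1
t9.Δ1 w1=1 w0=0 clk=0
t10.Δ0 w1=1 w0=0 clk=0
t10.Δ1 w1=1 w0=0 clk=1
t10.Δ2 w1=0 w0=0 clk=1
t10.Δ3 w1=0 w0=1 clk=1
t11.Δ0 w1=0 w0=1 clk=1
t11.Δ1 w1=0 w0=1 clk=0
t12.Δ0 w1=0 w0=1 clk=0
t12.Δ1 w1=0 w0=1 clk=1
t12.Δ2 w1=1 w0=1 clk=1
t12.Δ3 w1=1 w0=0 clk=1
t13.Δ0 w1=1 w0=0 clk=1
t13.Δ1 w1=1 w0=0 clk=0
t14.Δ0 w1=1 w0=0 clk=0
t14.Δ1 w1=1 w0=0 clk=1
t14.Δ2 w1=0 w0=0 clk=1
t14.Δ3 w1=0 w0=1 clk=1

1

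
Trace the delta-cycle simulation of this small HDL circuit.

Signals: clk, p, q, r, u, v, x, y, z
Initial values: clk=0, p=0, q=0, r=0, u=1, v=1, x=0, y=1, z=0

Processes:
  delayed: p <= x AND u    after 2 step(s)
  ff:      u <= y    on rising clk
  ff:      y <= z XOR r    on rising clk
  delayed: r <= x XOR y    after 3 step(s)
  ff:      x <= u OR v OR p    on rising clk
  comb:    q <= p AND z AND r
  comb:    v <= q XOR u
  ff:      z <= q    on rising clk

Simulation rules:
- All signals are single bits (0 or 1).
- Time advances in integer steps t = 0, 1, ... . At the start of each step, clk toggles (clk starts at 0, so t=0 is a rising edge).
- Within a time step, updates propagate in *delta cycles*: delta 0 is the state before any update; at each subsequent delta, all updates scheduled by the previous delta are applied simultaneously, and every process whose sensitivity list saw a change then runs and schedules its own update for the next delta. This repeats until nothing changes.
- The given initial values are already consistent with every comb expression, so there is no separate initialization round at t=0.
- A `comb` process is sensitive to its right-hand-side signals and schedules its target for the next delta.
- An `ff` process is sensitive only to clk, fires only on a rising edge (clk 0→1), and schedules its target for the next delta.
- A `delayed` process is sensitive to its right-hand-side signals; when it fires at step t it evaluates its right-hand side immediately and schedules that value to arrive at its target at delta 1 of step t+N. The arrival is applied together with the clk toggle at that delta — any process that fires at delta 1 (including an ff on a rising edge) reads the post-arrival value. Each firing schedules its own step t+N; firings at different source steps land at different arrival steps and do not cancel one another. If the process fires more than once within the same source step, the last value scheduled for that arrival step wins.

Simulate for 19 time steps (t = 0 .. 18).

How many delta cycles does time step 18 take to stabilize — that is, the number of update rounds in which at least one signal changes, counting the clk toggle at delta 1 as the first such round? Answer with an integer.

t=0 Δ0: p=0 r=0 q=0 u=1 v=1 y=1 x=0 z=0 clk=0
  Δ1: clk:0→1
  Δ2: y:1→0, x:0→1
  (2Δ to stable)
t=1 Δ0: p=0 r=0 q=0 u=1 v=1 y=0 x=1 z=0 clk=1
  Δ1: clk:1→0
  (1Δ to stable)
t=2 Δ0: p=0 r=0 q=0 u=1 v=1 y=0 x=1 z=0 clk=0
  Δ1: p:0→1, clk:0→1
  Δ2: u:1→0
  Δ3: v:1→0
  (3Δ to stable)
t=3 Δ0: p=1 r=0 q=0 u=0 v=0 y=0 x=1 z=0 clk=1
  Δ1: r:0→1, clk:1→0
  (1Δ to stable)
t=4 Δ0: p=1 r=1 q=0 u=0 v=0 y=0 x=1 z=0 clk=0
  Δ1: p:1→0, clk:0→1
  Δ2: y:0→1, x:1→0
  (2Δ to stable)
t=5 Δ0: p=0 r=1 q=0 u=0 v=0 y=1 x=0 z=0 clk=1
  Δ1: clk:1→0
  (1Δ to stable)
t=6 Δ0: p=0 r=1 q=0 u=0 v=0 y=1 x=0 z=0 clk=0
  Δ1: clk:0→1
  Δ2: u:0→1
  Δ3: v:0→1
  (3Δ to stable)
t=7 Δ0: p=0 r=1 q=0 u=1 v=1 y=1 x=0 z=0 clk=1
  Δ1: clk:1→0
  (1Δ to stable)
t=8 Δ0: p=0 r=1 q=0 u=1 v=1 y=1 x=0 z=0 clk=0
  Δ1: clk:0→1
  Δ2: x:0→1
  (2Δ to stable)
t=9 Δ0: p=0 r=1 q=0 u=1 v=1 y=1 x=1 z=0 clk=1
  Δ1: clk:1→0
  (1Δ to stable)
t=10 Δ0: p=0 r=1 q=0 u=1 v=1 y=1 x=1 z=0 clk=0
  Δ1: p:0→1, clk:0→1
  (1Δ to stable)
t=11 Δ0: p=1 r=1 q=0 u=1 v=1 y=1 x=1 z=0 clk=1
  Δ1: r:1→0, clk:1→0
  (1Δ to stable)
t=12 Δ0: p=1 r=0 q=0 u=1 v=1 y=1 x=1 z=0 clk=0
  Δ1: clk:0→1
  Δ2: y:1→0
  (2Δ to stable)
t=13 Δ0: p=1 r=0 q=0 u=1 v=1 y=0 x=1 z=0 clk=1
  Δ1: clk:1→0
  (1Δ to stable)
t=14 Δ0: p=1 r=0 q=0 u=1 v=1 y=0 x=1 z=0 clk=0
  Δ1: clk:0→1
  Δ2: u:1→0
  Δ3: v:1→0
  (3Δ to stable)
t=15 Δ0: p=1 r=0 q=0 u=0 v=0 y=0 x=1 z=0 clk=1
  Δ1: r:0→1, clk:1→0
  (1Δ to stable)
t=16 Δ0: p=1 r=1 q=0 u=0 v=0 y=0 x=1 z=0 clk=0
  Δ1: p:1→0, clk:0→1
  Δ2: y:0→1, x:1→0
  (2Δ to stable)
t=17 Δ0: p=0 r=1 q=0 u=0 v=0 y=1 x=0 z=0 clk=1
  Δ1: clk:1→0
  (1Δ to stable)
t=18 Δ0: p=0 r=1 q=0 u=0 v=0 y=1 x=0 z=0 clk=0
  Δ1: clk:0→1
  Δ2: u:0→1
  Δ3: v:0→1
  (3Δ to stable)

3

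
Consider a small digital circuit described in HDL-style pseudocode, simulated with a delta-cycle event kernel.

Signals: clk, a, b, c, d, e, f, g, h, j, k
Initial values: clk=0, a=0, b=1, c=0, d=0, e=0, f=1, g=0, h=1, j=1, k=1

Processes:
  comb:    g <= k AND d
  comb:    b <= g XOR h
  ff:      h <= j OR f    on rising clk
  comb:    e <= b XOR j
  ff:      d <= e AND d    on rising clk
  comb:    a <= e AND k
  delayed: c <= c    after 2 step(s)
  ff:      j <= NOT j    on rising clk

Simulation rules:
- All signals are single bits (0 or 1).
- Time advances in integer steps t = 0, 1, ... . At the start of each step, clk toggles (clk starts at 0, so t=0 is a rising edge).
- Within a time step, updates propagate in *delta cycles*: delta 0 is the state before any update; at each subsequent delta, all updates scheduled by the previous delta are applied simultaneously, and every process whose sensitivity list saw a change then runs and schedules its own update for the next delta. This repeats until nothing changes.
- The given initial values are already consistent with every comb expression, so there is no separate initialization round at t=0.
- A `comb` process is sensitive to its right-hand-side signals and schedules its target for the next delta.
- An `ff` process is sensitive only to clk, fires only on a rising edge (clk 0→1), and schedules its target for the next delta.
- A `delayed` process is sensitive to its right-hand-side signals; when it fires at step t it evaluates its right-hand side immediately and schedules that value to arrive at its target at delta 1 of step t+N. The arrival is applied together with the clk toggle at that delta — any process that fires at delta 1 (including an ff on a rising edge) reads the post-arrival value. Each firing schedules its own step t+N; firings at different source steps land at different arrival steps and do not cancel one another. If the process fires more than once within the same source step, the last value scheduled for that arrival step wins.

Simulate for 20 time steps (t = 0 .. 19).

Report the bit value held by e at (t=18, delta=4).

[bits: d,b,f,g,j,e,c,a,k,h,clk]
t=0: Δ0=01101000110 Δ1=01101000111 Δ2=01100000111 Δ3=01100100111 Δ4=01100101111 | 4Δ
t=1: Δ0=01100101111 Δ1=01100101110 | 1Δ
t=2: Δ0=01100101110 Δ1=01100101111 Δ2=01101101111 Δ3=01101001111 Δ4=01101000111 | 4Δ
t=3: Δ0=01101000111 Δ1=01101000110 | 1Δ
t=4: Δ0=01101000110 Δ1=01101000111 Δ2=01100000111 Δ3=01100100111 Δ4=01100101111 | 4Δ
t=5: Δ0=01100101111 Δ1=01100101110 | 1Δ
t=6: Δ0=01100101110 Δ1=01100101111 Δ2=01101101111 Δ3=01101001111 Δ4=01101000111 | 4Δ
t=7: Δ0=01101000111 Δ1=01101000110 | 1Δ
t=8: Δ0=01101000110 Δ1=01101000111 Δ2=01100000111 Δ3=01100100111 Δ4=01100101111 | 4Δ
t=9: Δ0=01100101111 Δ1=01100101110 | 1Δ
t=10: Δ0=01100101110 Δ1=01100101111 Δ2=01101101111 Δ3=01101001111 Δ4=01101000111 | 4Δ
t=11: Δ0=01101000111 Δ1=01101000110 | 1Δ
t=12: Δ0=01101000110 Δ1=01101000111 Δ2=01100000111 Δ3=01100100111 Δ4=01100101111 | 4Δ
t=13: Δ0=01100101111 Δ1=01100101110 | 1Δ
t=14: Δ0=01100101110 Δ1=01100101111 Δ2=01101101111 Δ3=01101001111 Δ4=01101000111 | 4Δ
t=15: Δ0=01101000111 Δ1=01101000110 | 1Δ
t=16: Δ0=01101000110 Δ1=01101000111 Δ2=01100000111 Δ3=01100100111 Δ4=01100101111 | 4Δ
t=17: Δ0=01100101111 Δ1=01100101110 | 1Δ
t=18: Δ0=01100101110 Δ1=01100101111 Δ2=01101101111 Δ3=01101001111 Δ4=01101000111 | 4Δ
t=19: Δ0=01101000111 Δ1=01101000110 | 1Δ

0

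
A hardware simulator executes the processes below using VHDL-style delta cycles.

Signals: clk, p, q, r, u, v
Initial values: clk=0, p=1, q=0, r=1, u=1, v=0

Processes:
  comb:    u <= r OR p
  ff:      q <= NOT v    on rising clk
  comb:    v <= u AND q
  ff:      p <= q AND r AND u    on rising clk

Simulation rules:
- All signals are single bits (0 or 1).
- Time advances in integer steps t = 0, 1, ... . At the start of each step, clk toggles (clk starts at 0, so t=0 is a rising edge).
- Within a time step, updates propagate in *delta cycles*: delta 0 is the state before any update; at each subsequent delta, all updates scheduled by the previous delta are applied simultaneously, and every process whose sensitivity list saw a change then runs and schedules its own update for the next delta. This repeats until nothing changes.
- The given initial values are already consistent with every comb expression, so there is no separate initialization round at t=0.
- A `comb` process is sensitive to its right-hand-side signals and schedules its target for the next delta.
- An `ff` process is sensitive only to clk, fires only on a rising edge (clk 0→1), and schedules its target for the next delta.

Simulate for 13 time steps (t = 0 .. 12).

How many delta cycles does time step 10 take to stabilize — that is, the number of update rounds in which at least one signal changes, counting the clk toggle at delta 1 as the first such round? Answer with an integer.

[bits: u,r,q,clk,p,v]
t=0: Δ0=110010 Δ1=110110 Δ2=111100 Δ3=111101 | 3Δ
t=1: Δ0=111101 Δ1=111001 | 1Δ
t=2: Δ0=111001 Δ1=111101 Δ2=110111 Δ3=110110 | 3Δ
t=3: Δ0=110110 Δ1=110010 | 1Δ
t=4: Δ0=110010 Δ1=110110 Δ2=111100 Δ3=111101 | 3Δ
t=5: Δ0=111101 Δ1=111001 | 1Δ
t=6: Δ0=111001 Δ1=111101 Δ2=110111 Δ3=110110 | 3Δ
t=7: Δ0=110110 Δ1=110010 | 1Δ
t=8: Δ0=110010 Δ1=110110 Δ2=111100 Δ3=111101 | 3Δ
t=9: Δ0=111101 Δ1=111001 | 1Δ
t=10: Δ0=111001 Δ1=111101 Δ2=110111 Δ3=110110 | 3Δ
t=11: Δ0=110110 Δ1=110010 | 1Δ
t=12: Δ0=110010 Δ1=110110 Δ2=111100 Δ3=111101 | 3Δ

3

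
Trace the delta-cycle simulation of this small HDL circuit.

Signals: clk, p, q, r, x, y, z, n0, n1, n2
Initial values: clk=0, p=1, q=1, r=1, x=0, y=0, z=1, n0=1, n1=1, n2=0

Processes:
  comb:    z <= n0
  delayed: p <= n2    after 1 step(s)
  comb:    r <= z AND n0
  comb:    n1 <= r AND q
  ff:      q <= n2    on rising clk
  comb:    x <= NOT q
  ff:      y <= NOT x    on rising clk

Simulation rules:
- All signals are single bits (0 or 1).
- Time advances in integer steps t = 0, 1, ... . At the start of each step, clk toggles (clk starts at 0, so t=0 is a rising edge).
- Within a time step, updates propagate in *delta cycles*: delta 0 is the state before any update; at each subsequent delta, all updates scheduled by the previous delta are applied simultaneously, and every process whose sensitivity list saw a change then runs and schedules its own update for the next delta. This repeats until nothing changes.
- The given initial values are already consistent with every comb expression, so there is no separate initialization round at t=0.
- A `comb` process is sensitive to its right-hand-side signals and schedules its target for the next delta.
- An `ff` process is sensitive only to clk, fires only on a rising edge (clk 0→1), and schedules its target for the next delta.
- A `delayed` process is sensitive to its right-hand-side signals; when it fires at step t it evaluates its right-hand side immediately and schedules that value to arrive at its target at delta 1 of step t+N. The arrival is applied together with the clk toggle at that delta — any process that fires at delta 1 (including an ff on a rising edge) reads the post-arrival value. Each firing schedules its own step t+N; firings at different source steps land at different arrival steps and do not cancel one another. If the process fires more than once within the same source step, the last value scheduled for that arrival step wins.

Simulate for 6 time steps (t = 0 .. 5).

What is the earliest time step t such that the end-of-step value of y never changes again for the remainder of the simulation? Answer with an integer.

[bits: z,clk,n0,n1,q,y,p,r,x,n2]
t=0: Δ0=1011101100 Δ1=1111101100 Δ2=1111011100 Δ3=1110011110 | 3Δ
t=1: Δ0=1110011110 Δ1=1010011110 | 1Δ
t=2: Δ0=1010011110 Δ1=1110011110 Δ2=1110001110 | 2Δ
t=3: Δ0=1110001110 Δ1=1010001110 | 1Δ
t=4: Δ0=1010001110 Δ1=1110001110 | 1Δ
t=5: Δ0=1110001110 Δ1=1010001110 | 1Δ

2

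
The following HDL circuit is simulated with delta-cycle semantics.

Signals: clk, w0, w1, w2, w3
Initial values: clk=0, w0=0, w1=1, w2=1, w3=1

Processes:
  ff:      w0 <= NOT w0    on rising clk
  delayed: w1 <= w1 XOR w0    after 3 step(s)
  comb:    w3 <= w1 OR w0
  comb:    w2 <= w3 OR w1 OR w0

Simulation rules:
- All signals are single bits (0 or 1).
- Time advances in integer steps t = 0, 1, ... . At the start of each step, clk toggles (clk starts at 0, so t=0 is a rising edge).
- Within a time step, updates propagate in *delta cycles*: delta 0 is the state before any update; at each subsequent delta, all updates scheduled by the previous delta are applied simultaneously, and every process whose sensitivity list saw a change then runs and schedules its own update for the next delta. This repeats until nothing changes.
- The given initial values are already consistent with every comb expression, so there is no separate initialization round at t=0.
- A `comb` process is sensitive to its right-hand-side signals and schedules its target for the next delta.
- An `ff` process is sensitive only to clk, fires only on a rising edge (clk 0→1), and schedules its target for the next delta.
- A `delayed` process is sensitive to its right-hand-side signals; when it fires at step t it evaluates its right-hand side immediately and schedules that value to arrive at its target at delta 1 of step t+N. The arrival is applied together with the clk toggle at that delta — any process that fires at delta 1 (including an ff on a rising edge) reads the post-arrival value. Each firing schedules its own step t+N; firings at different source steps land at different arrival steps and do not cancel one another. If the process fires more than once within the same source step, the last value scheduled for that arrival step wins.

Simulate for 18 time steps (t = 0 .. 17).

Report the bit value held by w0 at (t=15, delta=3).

t=0 Δ0: w3=1 w1=1 w2=1 w0=0 clk=0
  Δ1: clk:0→1
  Δ2: w0:0→1
  (2Δ to stable)
t=1 Δ0: w3=1 w1=1 w2=1 w0=1 clk=1
  Δ1: clk:1→0
  (1Δ to stable)
t=2 Δ0: w3=1 w1=1 w2=1 w0=1 clk=0
  Δ1: clk:0→1
  Δ2: w0:1→0
  (2Δ to stable)
t=3 Δ0: w3=1 w1=1 w2=1 w0=0 clk=1
  Δ1: w1:1→0, clk:1→0
  Δ2: w3:1→0
  Δ3: w2:1→0
  (3Δ to stable)
t=4 Δ0: w3=0 w1=0 w2=0 w0=0 clk=0
  Δ1: clk:0→1
  Δ2: w0:0→1
  Δ3: w3:0→1, w2:0→1
  (3Δ to stable)
t=5 Δ0: w3=1 w1=0 w2=1 w0=1 clk=1
  Δ1: w1:0→1, clk:1→0
  (1Δ to stable)
t=6 Δ0: w3=1 w1=1 w2=1 w0=1 clk=0
  Δ1: w1:1→0, clk:0→1
  Δ2: w0:1→0
  Δ3: w3:1→0
  Δ4: w2:1→0
  (4Δ to stable)
t=7 Δ0: w3=0 w1=0 w2=0 w0=0 clk=1
  Δ1: w1:0→1, clk:1→0
  Δ2: w3:0→1, w2:0→1
  (2Δ to stable)
t=8 Δ0: w3=1 w1=1 w2=1 w0=0 clk=0
  Δ1: w1:1→0, clk:0→1
  Δ2: w3:1→0, w0:0→1
  Δ3: w3:0→1
  (3Δ to stable)
t=9 Δ0: w3=1 w1=0 w2=1 w0=1 clk=1
  Δ1: clk:1→0
  (1Δ to stable)
t=10 Δ0: w3=1 w1=0 w2=1 w0=1 clk=0
  Δ1: w1:0→1, clk:0→1
  Δ2: w0:1→0
  (2Δ to stable)
t=11 Δ0: w3=1 w1=1 w2=1 w0=0 clk=1
  Δ1: clk:1→0
  (1Δ to stable)
t=12 Δ0: w3=1 w1=1 w2=1 w0=0 clk=0
  Δ1: clk:0→1
  Δ2: w0:0→1
  (2Δ to stable)
t=13 Δ0: w3=1 w1=1 w2=1 w0=1 clk=1
  Δ1: clk:1→0
  (1Δ to stable)
t=14 Δ0: w3=1 w1=1 w2=1 w0=1 clk=0
  Δ1: clk:0→1
  Δ2: w0:1→0
  (2Δ to stable)
t=15 Δ0: w3=1 w1=1 w2=1 w0=0 clk=1
  Δ1: w1:1→0, clk:1→0
  Δ2: w3:1→0
  Δ3: w2:1→0
  (3Δ to stable)
t=16 Δ0: w3=0 w1=0 w2=0 w0=0 clk=0
  Δ1: clk:0→1
  Δ2: w0:0→1
  Δ3: w3:0→1, w2:0→1
  (3Δ to stable)
t=17 Δ0: w3=1 w1=0 w2=1 w0=1 clk=1
  Δ1: w1:0→1, clk:1→0
  (1Δ to stable)

0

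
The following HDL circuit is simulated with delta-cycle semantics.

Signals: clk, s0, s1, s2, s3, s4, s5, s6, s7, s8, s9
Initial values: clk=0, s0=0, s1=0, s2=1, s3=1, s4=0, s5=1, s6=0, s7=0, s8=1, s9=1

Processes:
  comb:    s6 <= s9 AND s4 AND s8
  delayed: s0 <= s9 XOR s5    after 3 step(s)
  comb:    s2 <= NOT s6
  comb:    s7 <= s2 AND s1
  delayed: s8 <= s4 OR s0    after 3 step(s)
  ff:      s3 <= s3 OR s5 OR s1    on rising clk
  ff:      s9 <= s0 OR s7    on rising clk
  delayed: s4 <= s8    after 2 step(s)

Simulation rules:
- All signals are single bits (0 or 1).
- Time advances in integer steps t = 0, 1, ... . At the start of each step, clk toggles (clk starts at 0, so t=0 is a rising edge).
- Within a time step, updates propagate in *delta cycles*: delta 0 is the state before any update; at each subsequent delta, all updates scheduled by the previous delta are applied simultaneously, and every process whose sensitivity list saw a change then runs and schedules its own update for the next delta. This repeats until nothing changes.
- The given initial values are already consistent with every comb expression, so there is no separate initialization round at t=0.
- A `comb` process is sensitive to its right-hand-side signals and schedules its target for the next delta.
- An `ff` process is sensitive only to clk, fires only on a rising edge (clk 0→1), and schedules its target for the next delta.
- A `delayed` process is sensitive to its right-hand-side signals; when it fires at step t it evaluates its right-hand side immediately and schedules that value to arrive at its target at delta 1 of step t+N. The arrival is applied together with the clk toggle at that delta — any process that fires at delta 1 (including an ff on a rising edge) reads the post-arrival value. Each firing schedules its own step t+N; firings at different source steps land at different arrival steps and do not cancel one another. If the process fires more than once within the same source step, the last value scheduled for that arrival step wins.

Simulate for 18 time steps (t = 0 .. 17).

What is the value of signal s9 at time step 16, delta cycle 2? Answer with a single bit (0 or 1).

0

t=0 Δ0: clk=0 s6=0 s1=0 s4=0 s7=0 s8=1 s5=1 s0=0 s2=1 s9=1 s3=1
  Δ1: clk:0→1
  Δ2: s9:1→0
  (2Δ to stable)
t=1 Δ0: clk=1 s6=0 s1=0 s4=0 s7=0 s8=1 s5=1 s0=0 s2=1 s9=0 s3=1
  Δ1: clk:1→0
  (1Δ to stable)
t=2 Δ0: clk=0 s6=0 s1=0 s4=0 s7=0 s8=1 s5=1 s0=0 s2=1 s9=0 s3=1
  Δ1: clk:0→1
  (1Δ to stable)
t=3 Δ0: clk=1 s6=0 s1=0 s4=0 s7=0 s8=1 s5=1 s0=0 s2=1 s9=0 s3=1
  Δ1: clk:1→0, s0:0→1
  (1Δ to stable)
t=4 Δ0: clk=0 s6=0 s1=0 s4=0 s7=0 s8=1 s5=1 s0=1 s2=1 s9=0 s3=1
  Δ1: clk:0→1
  Δ2: s9:0→1
  (2Δ to stable)
t=5 Δ0: clk=1 s6=0 s1=0 s4=0 s7=0 s8=1 s5=1 s0=1 s2=1 s9=1 s3=1
  Δ1: clk:1→0
  (1Δ to stable)
t=6 Δ0: clk=0 s6=0 s1=0 s4=0 s7=0 s8=1 s5=1 s0=1 s2=1 s9=1 s3=1
  Δ1: clk:0→1
  (1Δ to stable)
t=7 Δ0: clk=1 s6=0 s1=0 s4=0 s7=0 s8=1 s5=1 s0=1 s2=1 s9=1 s3=1
  Δ1: clk:1→0, s0:1→0
  (1Δ to stable)
t=8 Δ0: clk=0 s6=0 s1=0 s4=0 s7=0 s8=1 s5=1 s0=0 s2=1 s9=1 s3=1
  Δ1: clk:0→1
  Δ2: s9:1→0
  (2Δ to stable)
t=9 Δ0: clk=1 s6=0 s1=0 s4=0 s7=0 s8=1 s5=1 s0=0 s2=1 s9=0 s3=1
  Δ1: clk:1→0
  (1Δ to stable)
t=10 Δ0: clk=0 s6=0 s1=0 s4=0 s7=0 s8=1 s5=1 s0=0 s2=1 s9=0 s3=1
  Δ1: clk:0→1, s8:1→0
  (1Δ to stable)
t=11 Δ0: clk=1 s6=0 s1=0 s4=0 s7=0 s8=0 s5=1 s0=0 s2=1 s9=0 s3=1
  Δ1: clk:1→0, s0:0→1
  (1Δ to stable)
t=12 Δ0: clk=0 s6=0 s1=0 s4=0 s7=0 s8=0 s5=1 s0=1 s2=1 s9=0 s3=1
  Δ1: clk:0→1
  Δ2: s9:0→1
  (2Δ to stable)
t=13 Δ0: clk=1 s6=0 s1=0 s4=0 s7=0 s8=0 s5=1 s0=1 s2=1 s9=1 s3=1
  Δ1: clk:1→0
  (1Δ to stable)
t=14 Δ0: clk=0 s6=0 s1=0 s4=0 s7=0 s8=0 s5=1 s0=1 s2=1 s9=1 s3=1
  Δ1: clk:0→1, s8:0→1
  (1Δ to stable)
t=15 Δ0: clk=1 s6=0 s1=0 s4=0 s7=0 s8=1 s5=1 s0=1 s2=1 s9=1 s3=1
  Δ1: clk:1→0, s0:1→0
  (1Δ to stable)
t=16 Δ0: clk=0 s6=0 s1=0 s4=0 s7=0 s8=1 s5=1 s0=0 s2=1 s9=1 s3=1
  Δ1: clk:0→1, s4:0→1
  Δ2: s6:0→1, s9:1→0
  Δ3: s6:1→0, s2:1→0
  Δ4: s2:0→1
  (4Δ to stable)
t=17 Δ0: clk=1 s6=0 s1=0 s4=1 s7=0 s8=1 s5=1 s0=0 s2=1 s9=0 s3=1
  Δ1: clk:1→0
  (1Δ to stable)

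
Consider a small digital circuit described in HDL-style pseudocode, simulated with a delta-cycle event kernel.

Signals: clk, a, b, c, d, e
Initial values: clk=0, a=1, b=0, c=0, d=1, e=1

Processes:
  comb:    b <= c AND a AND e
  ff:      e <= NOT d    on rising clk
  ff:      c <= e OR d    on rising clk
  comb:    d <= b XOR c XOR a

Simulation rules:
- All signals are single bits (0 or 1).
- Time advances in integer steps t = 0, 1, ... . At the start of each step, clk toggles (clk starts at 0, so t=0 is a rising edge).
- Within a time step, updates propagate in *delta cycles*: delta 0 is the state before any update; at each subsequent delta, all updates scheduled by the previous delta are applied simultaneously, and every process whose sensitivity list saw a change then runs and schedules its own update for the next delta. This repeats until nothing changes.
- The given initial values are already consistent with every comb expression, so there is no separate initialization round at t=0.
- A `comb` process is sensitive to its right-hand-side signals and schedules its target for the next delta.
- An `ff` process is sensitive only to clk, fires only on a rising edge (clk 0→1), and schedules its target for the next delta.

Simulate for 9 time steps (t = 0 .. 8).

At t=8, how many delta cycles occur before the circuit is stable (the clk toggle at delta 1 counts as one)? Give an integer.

t=0 Δ0: e=1 b=0 c=0 a=1 d=1 clk=0
  Δ1: clk:0→1
  Δ2: e:1→0, c:0→1
  Δ3: d:1→0
  (3Δ to stable)
t=1 Δ0: e=0 b=0 c=1 a=1 d=0 clk=1
  Δ1: clk:1→0
  (1Δ to stable)
t=2 Δ0: e=0 b=0 c=1 a=1 d=0 clk=0
  Δ1: clk:0→1
  Δ2: e:0→1, c:1→0
  Δ3: d:0→1
  (3Δ to stable)
t=3 Δ0: e=1 b=0 c=0 a=1 d=1 clk=1
  Δ1: clk:1→0
  (1Δ to stable)
t=4 Δ0: e=1 b=0 c=0 a=1 d=1 clk=0
  Δ1: clk:0→1
  Δ2: e:1→0, c:0→1
  Δ3: d:1→0
  (3Δ to stable)
t=5 Δ0: e=0 b=0 c=1 a=1 d=0 clk=1
  Δ1: clk:1→0
  (1Δ to stable)
t=6 Δ0: e=0 b=0 c=1 a=1 d=0 clk=0
  Δ1: clk:0→1
  Δ2: e:0→1, c:1→0
  Δ3: d:0→1
  (3Δ to stable)
t=7 Δ0: e=1 b=0 c=0 a=1 d=1 clk=1
  Δ1: clk:1→0
  (1Δ to stable)
t=8 Δ0: e=1 b=0 c=0 a=1 d=1 clk=0
  Δ1: clk:0→1
  Δ2: e:1→0, c:0→1
  Δ3: d:1→0
  (3Δ to stable)

3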